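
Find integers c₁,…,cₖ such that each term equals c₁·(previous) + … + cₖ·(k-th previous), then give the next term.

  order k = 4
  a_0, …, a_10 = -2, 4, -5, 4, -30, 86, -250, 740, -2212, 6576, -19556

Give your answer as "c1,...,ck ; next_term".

-2,2,-2,2 ; 58168

  a_4 = -2·4 + 2·-5 + -2·4 + 2·-2 = -30
  a_5 = -2·-30 + 2·4 + -2·-5 + 2·4 = 86
  a_6 = -2·86 + 2·-30 + -2·4 + 2·-5 = -250
  a_7 = -2·-250 + 2·86 + -2·-30 + 2·4 = 740
  a_8 = -2·740 + 2·-250 + -2·86 + 2·-30 = -2212
  a_9 = -2·-2212 + 2·740 + -2·-250 + 2·86 = 6576
  a_10 = -2·6576 + 2·-2212 + -2·740 + 2·-250 = -19556
  a_11 = -2·-19556 + 2·6576 + -2·-2212 + 2·740 = 58168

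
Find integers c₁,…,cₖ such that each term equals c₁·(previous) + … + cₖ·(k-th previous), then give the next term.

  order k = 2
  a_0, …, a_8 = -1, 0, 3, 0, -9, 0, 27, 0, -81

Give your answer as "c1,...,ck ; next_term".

  a_2 = 0·0 + -3·-1 = 3
  a_3 = 0·3 + -3·0 = 0
  a_4 = 0·0 + -3·3 = -9
  a_5 = 0·-9 + -3·0 = 0
  a_6 = 0·0 + -3·-9 = 27
  a_7 = 0·27 + -3·0 = 0
  a_8 = 0·0 + -3·27 = -81
  a_9 = 0·-81 + -3·0 = 0

0,-3 ; 0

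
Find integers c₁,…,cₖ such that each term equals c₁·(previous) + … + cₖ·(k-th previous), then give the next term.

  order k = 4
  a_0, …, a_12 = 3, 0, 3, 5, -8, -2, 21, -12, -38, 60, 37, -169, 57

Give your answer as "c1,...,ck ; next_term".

  a_4 = -1·5 + -2·3 + 0·0 + 1·3 = -8
  a_5 = -1·-8 + -2·5 + 0·3 + 1·0 = -2
  a_6 = -1·-2 + -2·-8 + 0·5 + 1·3 = 21
  a_7 = -1·21 + -2·-2 + 0·-8 + 1·5 = -12
  a_8 = -1·-12 + -2·21 + 0·-2 + 1·-8 = -38
  a_9 = -1·-38 + -2·-12 + 0·21 + 1·-2 = 60
  a_10 = -1·60 + -2·-38 + 0·-12 + 1·21 = 37
  a_11 = -1·37 + -2·60 + 0·-38 + 1·-12 = -169
  a_12 = -1·-169 + -2·37 + 0·60 + 1·-38 = 57
  a_13 = -1·57 + -2·-169 + 0·37 + 1·60 = 341

-1,-2,0,1 ; 341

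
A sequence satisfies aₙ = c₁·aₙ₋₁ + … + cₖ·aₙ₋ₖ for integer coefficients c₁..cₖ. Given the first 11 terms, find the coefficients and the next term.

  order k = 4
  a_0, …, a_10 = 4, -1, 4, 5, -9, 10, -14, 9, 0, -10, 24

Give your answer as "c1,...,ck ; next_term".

-1,0,0,-1 ; -33

  a_4 = -1·5 + 0·4 + 0·-1 + -1·4 = -9
  a_5 = -1·-9 + 0·5 + 0·4 + -1·-1 = 10
  a_6 = -1·10 + 0·-9 + 0·5 + -1·4 = -14
  a_7 = -1·-14 + 0·10 + 0·-9 + -1·5 = 9
  a_8 = -1·9 + 0·-14 + 0·10 + -1·-9 = 0
  a_9 = -1·0 + 0·9 + 0·-14 + -1·10 = -10
  a_10 = -1·-10 + 0·0 + 0·9 + -1·-14 = 24
  a_11 = -1·24 + 0·-10 + 0·0 + -1·9 = -33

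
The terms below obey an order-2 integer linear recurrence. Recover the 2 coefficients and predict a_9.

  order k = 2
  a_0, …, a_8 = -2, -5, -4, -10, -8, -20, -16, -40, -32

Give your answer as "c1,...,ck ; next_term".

0,2 ; -80

  a_2 = 0·-5 + 2·-2 = -4
  a_3 = 0·-4 + 2·-5 = -10
  a_4 = 0·-10 + 2·-4 = -8
  a_5 = 0·-8 + 2·-10 = -20
  a_6 = 0·-20 + 2·-8 = -16
  a_7 = 0·-16 + 2·-20 = -40
  a_8 = 0·-40 + 2·-16 = -32
  a_9 = 0·-32 + 2·-40 = -80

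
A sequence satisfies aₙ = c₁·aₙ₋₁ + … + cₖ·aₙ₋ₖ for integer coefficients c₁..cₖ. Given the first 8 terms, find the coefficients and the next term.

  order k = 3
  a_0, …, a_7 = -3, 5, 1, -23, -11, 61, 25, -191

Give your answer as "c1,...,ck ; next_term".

  a_3 = 1·1 + -3·5 + 3·-3 = -23
  a_4 = 1·-23 + -3·1 + 3·5 = -11
  a_5 = 1·-11 + -3·-23 + 3·1 = 61
  a_6 = 1·61 + -3·-11 + 3·-23 = 25
  a_7 = 1·25 + -3·61 + 3·-11 = -191
  a_8 = 1·-191 + -3·25 + 3·61 = -83

1,-3,3 ; -83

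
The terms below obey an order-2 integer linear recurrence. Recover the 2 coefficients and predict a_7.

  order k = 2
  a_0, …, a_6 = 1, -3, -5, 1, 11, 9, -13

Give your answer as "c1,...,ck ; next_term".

1,-2 ; -31

  a_2 = 1·-3 + -2·1 = -5
  a_3 = 1·-5 + -2·-3 = 1
  a_4 = 1·1 + -2·-5 = 11
  a_5 = 1·11 + -2·1 = 9
  a_6 = 1·9 + -2·11 = -13
  a_7 = 1·-13 + -2·9 = -31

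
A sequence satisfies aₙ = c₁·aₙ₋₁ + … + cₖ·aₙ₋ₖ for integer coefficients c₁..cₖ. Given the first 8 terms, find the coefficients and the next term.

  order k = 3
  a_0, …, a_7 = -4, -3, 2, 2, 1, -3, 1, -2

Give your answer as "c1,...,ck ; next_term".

-1,0,-1 ; 5

  a_3 = -1·2 + 0·-3 + -1·-4 = 2
  a_4 = -1·2 + 0·2 + -1·-3 = 1
  a_5 = -1·1 + 0·2 + -1·2 = -3
  a_6 = -1·-3 + 0·1 + -1·2 = 1
  a_7 = -1·1 + 0·-3 + -1·1 = -2
  a_8 = -1·-2 + 0·1 + -1·-3 = 5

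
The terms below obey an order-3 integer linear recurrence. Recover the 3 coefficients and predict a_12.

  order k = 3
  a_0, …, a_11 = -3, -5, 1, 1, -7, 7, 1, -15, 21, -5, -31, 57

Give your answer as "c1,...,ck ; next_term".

  a_3 = -1·1 + -1·-5 + 1·-3 = 1
  a_4 = -1·1 + -1·1 + 1·-5 = -7
  a_5 = -1·-7 + -1·1 + 1·1 = 7
  a_6 = -1·7 + -1·-7 + 1·1 = 1
  a_7 = -1·1 + -1·7 + 1·-7 = -15
  a_8 = -1·-15 + -1·1 + 1·7 = 21
  a_9 = -1·21 + -1·-15 + 1·1 = -5
  a_10 = -1·-5 + -1·21 + 1·-15 = -31
  a_11 = -1·-31 + -1·-5 + 1·21 = 57
  a_12 = -1·57 + -1·-31 + 1·-5 = -31

-1,-1,1 ; -31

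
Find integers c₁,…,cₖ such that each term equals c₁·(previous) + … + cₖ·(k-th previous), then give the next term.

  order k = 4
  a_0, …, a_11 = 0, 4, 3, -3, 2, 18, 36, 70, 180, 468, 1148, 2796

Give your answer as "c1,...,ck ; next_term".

  a_4 = 2·-3 + 0·3 + 2·4 + 2·0 = 2
  a_5 = 2·2 + 0·-3 + 2·3 + 2·4 = 18
  a_6 = 2·18 + 0·2 + 2·-3 + 2·3 = 36
  a_7 = 2·36 + 0·18 + 2·2 + 2·-3 = 70
  a_8 = 2·70 + 0·36 + 2·18 + 2·2 = 180
  a_9 = 2·180 + 0·70 + 2·36 + 2·18 = 468
  a_10 = 2·468 + 0·180 + 2·70 + 2·36 = 1148
  a_11 = 2·1148 + 0·468 + 2·180 + 2·70 = 2796
  a_12 = 2·2796 + 0·1148 + 2·468 + 2·180 = 6888

2,0,2,2 ; 6888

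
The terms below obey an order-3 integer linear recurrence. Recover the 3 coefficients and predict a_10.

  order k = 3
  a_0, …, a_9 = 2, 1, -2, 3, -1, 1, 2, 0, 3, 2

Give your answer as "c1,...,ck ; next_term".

0,1,1 ; 3

  a_3 = 0·-2 + 1·1 + 1·2 = 3
  a_4 = 0·3 + 1·-2 + 1·1 = -1
  a_5 = 0·-1 + 1·3 + 1·-2 = 1
  a_6 = 0·1 + 1·-1 + 1·3 = 2
  a_7 = 0·2 + 1·1 + 1·-1 = 0
  a_8 = 0·0 + 1·2 + 1·1 = 3
  a_9 = 0·3 + 1·0 + 1·2 = 2
  a_10 = 0·2 + 1·3 + 1·0 = 3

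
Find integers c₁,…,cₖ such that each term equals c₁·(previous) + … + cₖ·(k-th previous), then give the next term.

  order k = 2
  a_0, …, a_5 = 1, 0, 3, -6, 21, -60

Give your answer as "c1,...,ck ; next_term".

-2,3 ; 183

  a_2 = -2·0 + 3·1 = 3
  a_3 = -2·3 + 3·0 = -6
  a_4 = -2·-6 + 3·3 = 21
  a_5 = -2·21 + 3·-6 = -60
  a_6 = -2·-60 + 3·21 = 183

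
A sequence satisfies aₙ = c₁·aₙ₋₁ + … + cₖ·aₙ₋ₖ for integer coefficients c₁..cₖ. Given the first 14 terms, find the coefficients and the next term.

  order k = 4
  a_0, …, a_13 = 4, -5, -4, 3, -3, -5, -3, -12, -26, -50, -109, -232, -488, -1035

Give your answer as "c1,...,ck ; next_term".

2,0,1,-1 ; -2193

  a_4 = 2·3 + 0·-4 + 1·-5 + -1·4 = -3
  a_5 = 2·-3 + 0·3 + 1·-4 + -1·-5 = -5
  a_6 = 2·-5 + 0·-3 + 1·3 + -1·-4 = -3
  a_7 = 2·-3 + 0·-5 + 1·-3 + -1·3 = -12
  a_8 = 2·-12 + 0·-3 + 1·-5 + -1·-3 = -26
  a_9 = 2·-26 + 0·-12 + 1·-3 + -1·-5 = -50
  a_10 = 2·-50 + 0·-26 + 1·-12 + -1·-3 = -109
  a_11 = 2·-109 + 0·-50 + 1·-26 + -1·-12 = -232
  a_12 = 2·-232 + 0·-109 + 1·-50 + -1·-26 = -488
  a_13 = 2·-488 + 0·-232 + 1·-109 + -1·-50 = -1035
  a_14 = 2·-1035 + 0·-488 + 1·-232 + -1·-109 = -2193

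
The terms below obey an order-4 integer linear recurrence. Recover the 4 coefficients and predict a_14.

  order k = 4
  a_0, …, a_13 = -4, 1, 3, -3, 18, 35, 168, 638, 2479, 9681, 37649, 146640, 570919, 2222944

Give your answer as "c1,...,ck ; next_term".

  a_4 = 3·-3 + 4·3 + -1·1 + -4·-4 = 18
  a_5 = 3·18 + 4·-3 + -1·3 + -4·1 = 35
  a_6 = 3·35 + 4·18 + -1·-3 + -4·3 = 168
  a_7 = 3·168 + 4·35 + -1·18 + -4·-3 = 638
  a_8 = 3·638 + 4·168 + -1·35 + -4·18 = 2479
  a_9 = 3·2479 + 4·638 + -1·168 + -4·35 = 9681
  a_10 = 3·9681 + 4·2479 + -1·638 + -4·168 = 37649
  a_11 = 3·37649 + 4·9681 + -1·2479 + -4·638 = 146640
  a_12 = 3·146640 + 4·37649 + -1·9681 + -4·2479 = 570919
  a_13 = 3·570919 + 4·146640 + -1·37649 + -4·9681 = 2222944
  a_14 = 3·2222944 + 4·570919 + -1·146640 + -4·37649 = 8655272

3,4,-1,-4 ; 8655272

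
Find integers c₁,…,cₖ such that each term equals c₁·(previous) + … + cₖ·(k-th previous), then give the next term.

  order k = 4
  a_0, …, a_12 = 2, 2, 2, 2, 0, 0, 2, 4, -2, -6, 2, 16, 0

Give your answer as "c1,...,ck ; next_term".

0,-1,-1,2 ; -30

  a_4 = 0·2 + -1·2 + -1·2 + 2·2 = 0
  a_5 = 0·0 + -1·2 + -1·2 + 2·2 = 0
  a_6 = 0·0 + -1·0 + -1·2 + 2·2 = 2
  a_7 = 0·2 + -1·0 + -1·0 + 2·2 = 4
  a_8 = 0·4 + -1·2 + -1·0 + 2·0 = -2
  a_9 = 0·-2 + -1·4 + -1·2 + 2·0 = -6
  a_10 = 0·-6 + -1·-2 + -1·4 + 2·2 = 2
  a_11 = 0·2 + -1·-6 + -1·-2 + 2·4 = 16
  a_12 = 0·16 + -1·2 + -1·-6 + 2·-2 = 0
  a_13 = 0·0 + -1·16 + -1·2 + 2·-6 = -30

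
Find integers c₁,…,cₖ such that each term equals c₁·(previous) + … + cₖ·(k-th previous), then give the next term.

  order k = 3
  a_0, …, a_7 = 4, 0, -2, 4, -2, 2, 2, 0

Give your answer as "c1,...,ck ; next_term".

0,1,1 ; 4

  a_3 = 0·-2 + 1·0 + 1·4 = 4
  a_4 = 0·4 + 1·-2 + 1·0 = -2
  a_5 = 0·-2 + 1·4 + 1·-2 = 2
  a_6 = 0·2 + 1·-2 + 1·4 = 2
  a_7 = 0·2 + 1·2 + 1·-2 = 0
  a_8 = 0·0 + 1·2 + 1·2 = 4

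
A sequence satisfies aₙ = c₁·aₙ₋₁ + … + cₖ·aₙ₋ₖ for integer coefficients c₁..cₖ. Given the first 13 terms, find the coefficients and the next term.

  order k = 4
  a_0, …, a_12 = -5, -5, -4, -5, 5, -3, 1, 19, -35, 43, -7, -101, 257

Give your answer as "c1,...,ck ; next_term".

-1,0,2,-2 ; -357

  a_4 = -1·-5 + 0·-4 + 2·-5 + -2·-5 = 5
  a_5 = -1·5 + 0·-5 + 2·-4 + -2·-5 = -3
  a_6 = -1·-3 + 0·5 + 2·-5 + -2·-4 = 1
  a_7 = -1·1 + 0·-3 + 2·5 + -2·-5 = 19
  a_8 = -1·19 + 0·1 + 2·-3 + -2·5 = -35
  a_9 = -1·-35 + 0·19 + 2·1 + -2·-3 = 43
  a_10 = -1·43 + 0·-35 + 2·19 + -2·1 = -7
  a_11 = -1·-7 + 0·43 + 2·-35 + -2·19 = -101
  a_12 = -1·-101 + 0·-7 + 2·43 + -2·-35 = 257
  a_13 = -1·257 + 0·-101 + 2·-7 + -2·43 = -357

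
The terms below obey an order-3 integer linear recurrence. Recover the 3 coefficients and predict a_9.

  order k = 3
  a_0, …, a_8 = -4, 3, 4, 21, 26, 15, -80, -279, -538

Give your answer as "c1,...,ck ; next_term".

  a_3 = 2·4 + -1·3 + -4·-4 = 21
  a_4 = 2·21 + -1·4 + -4·3 = 26
  a_5 = 2·26 + -1·21 + -4·4 = 15
  a_6 = 2·15 + -1·26 + -4·21 = -80
  a_7 = 2·-80 + -1·15 + -4·26 = -279
  a_8 = 2·-279 + -1·-80 + -4·15 = -538
  a_9 = 2·-538 + -1·-279 + -4·-80 = -477

2,-1,-4 ; -477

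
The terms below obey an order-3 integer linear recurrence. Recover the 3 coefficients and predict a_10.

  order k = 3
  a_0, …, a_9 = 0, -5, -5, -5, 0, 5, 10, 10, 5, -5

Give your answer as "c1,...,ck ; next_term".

1,0,-1 ; -15

  a_3 = 1·-5 + 0·-5 + -1·0 = -5
  a_4 = 1·-5 + 0·-5 + -1·-5 = 0
  a_5 = 1·0 + 0·-5 + -1·-5 = 5
  a_6 = 1·5 + 0·0 + -1·-5 = 10
  a_7 = 1·10 + 0·5 + -1·0 = 10
  a_8 = 1·10 + 0·10 + -1·5 = 5
  a_9 = 1·5 + 0·10 + -1·10 = -5
  a_10 = 1·-5 + 0·5 + -1·10 = -15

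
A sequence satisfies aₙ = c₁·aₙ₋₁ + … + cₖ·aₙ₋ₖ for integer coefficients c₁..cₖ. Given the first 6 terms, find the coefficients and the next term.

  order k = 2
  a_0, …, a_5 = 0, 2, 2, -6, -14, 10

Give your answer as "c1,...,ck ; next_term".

1,-4 ; 66

  a_2 = 1·2 + -4·0 = 2
  a_3 = 1·2 + -4·2 = -6
  a_4 = 1·-6 + -4·2 = -14
  a_5 = 1·-14 + -4·-6 = 10
  a_6 = 1·10 + -4·-14 = 66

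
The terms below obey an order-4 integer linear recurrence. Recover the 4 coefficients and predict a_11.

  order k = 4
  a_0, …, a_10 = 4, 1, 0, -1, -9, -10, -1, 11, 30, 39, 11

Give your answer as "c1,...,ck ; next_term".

  a_4 = 1·-1 + -1·0 + 0·1 + -2·4 = -9
  a_5 = 1·-9 + -1·-1 + 0·0 + -2·1 = -10
  a_6 = 1·-10 + -1·-9 + 0·-1 + -2·0 = -1
  a_7 = 1·-1 + -1·-10 + 0·-9 + -2·-1 = 11
  a_8 = 1·11 + -1·-1 + 0·-10 + -2·-9 = 30
  a_9 = 1·30 + -1·11 + 0·-1 + -2·-10 = 39
  a_10 = 1·39 + -1·30 + 0·11 + -2·-1 = 11
  a_11 = 1·11 + -1·39 + 0·30 + -2·11 = -50

1,-1,0,-2 ; -50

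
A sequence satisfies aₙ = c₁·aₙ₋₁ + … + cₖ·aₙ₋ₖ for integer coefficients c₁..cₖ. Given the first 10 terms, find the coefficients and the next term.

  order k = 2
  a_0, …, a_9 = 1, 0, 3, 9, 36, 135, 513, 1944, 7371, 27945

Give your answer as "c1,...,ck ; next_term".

  a_2 = 3·0 + 3·1 = 3
  a_3 = 3·3 + 3·0 = 9
  a_4 = 3·9 + 3·3 = 36
  a_5 = 3·36 + 3·9 = 135
  a_6 = 3·135 + 3·36 = 513
  a_7 = 3·513 + 3·135 = 1944
  a_8 = 3·1944 + 3·513 = 7371
  a_9 = 3·7371 + 3·1944 = 27945
  a_10 = 3·27945 + 3·7371 = 105948

3,3 ; 105948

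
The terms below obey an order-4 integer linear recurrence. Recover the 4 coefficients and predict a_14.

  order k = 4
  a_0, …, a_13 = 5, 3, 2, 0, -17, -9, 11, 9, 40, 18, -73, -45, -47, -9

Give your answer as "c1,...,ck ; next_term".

  a_4 = 0·0 + -1·2 + 0·3 + -3·5 = -17
  a_5 = 0·-17 + -1·0 + 0·2 + -3·3 = -9
  a_6 = 0·-9 + -1·-17 + 0·0 + -3·2 = 11
  a_7 = 0·11 + -1·-9 + 0·-17 + -3·0 = 9
  a_8 = 0·9 + -1·11 + 0·-9 + -3·-17 = 40
  a_9 = 0·40 + -1·9 + 0·11 + -3·-9 = 18
  a_10 = 0·18 + -1·40 + 0·9 + -3·11 = -73
  a_11 = 0·-73 + -1·18 + 0·40 + -3·9 = -45
  a_12 = 0·-45 + -1·-73 + 0·18 + -3·40 = -47
  a_13 = 0·-47 + -1·-45 + 0·-73 + -3·18 = -9
  a_14 = 0·-9 + -1·-47 + 0·-45 + -3·-73 = 266

0,-1,0,-3 ; 266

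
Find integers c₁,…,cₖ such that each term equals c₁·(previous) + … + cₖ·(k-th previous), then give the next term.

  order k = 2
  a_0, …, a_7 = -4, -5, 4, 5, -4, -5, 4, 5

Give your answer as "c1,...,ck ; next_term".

  a_2 = 0·-5 + -1·-4 = 4
  a_3 = 0·4 + -1·-5 = 5
  a_4 = 0·5 + -1·4 = -4
  a_5 = 0·-4 + -1·5 = -5
  a_6 = 0·-5 + -1·-4 = 4
  a_7 = 0·4 + -1·-5 = 5
  a_8 = 0·5 + -1·4 = -4

0,-1 ; -4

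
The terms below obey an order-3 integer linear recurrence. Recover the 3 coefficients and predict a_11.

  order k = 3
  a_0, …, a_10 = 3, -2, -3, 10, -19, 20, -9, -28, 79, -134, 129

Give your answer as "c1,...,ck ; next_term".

-1,1,3 ; -26

  a_3 = -1·-3 + 1·-2 + 3·3 = 10
  a_4 = -1·10 + 1·-3 + 3·-2 = -19
  a_5 = -1·-19 + 1·10 + 3·-3 = 20
  a_6 = -1·20 + 1·-19 + 3·10 = -9
  a_7 = -1·-9 + 1·20 + 3·-19 = -28
  a_8 = -1·-28 + 1·-9 + 3·20 = 79
  a_9 = -1·79 + 1·-28 + 3·-9 = -134
  a_10 = -1·-134 + 1·79 + 3·-28 = 129
  a_11 = -1·129 + 1·-134 + 3·79 = -26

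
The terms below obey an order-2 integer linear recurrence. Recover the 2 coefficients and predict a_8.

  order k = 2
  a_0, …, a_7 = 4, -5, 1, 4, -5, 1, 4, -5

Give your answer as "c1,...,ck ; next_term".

-1,-1 ; 1

  a_2 = -1·-5 + -1·4 = 1
  a_3 = -1·1 + -1·-5 = 4
  a_4 = -1·4 + -1·1 = -5
  a_5 = -1·-5 + -1·4 = 1
  a_6 = -1·1 + -1·-5 = 4
  a_7 = -1·4 + -1·1 = -5
  a_8 = -1·-5 + -1·4 = 1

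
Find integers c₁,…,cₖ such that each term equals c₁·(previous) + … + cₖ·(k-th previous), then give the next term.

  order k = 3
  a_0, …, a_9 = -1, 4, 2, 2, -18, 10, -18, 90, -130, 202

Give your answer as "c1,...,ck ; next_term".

  a_3 = -1·2 + 0·4 + -4·-1 = 2
  a_4 = -1·2 + 0·2 + -4·4 = -18
  a_5 = -1·-18 + 0·2 + -4·2 = 10
  a_6 = -1·10 + 0·-18 + -4·2 = -18
  a_7 = -1·-18 + 0·10 + -4·-18 = 90
  a_8 = -1·90 + 0·-18 + -4·10 = -130
  a_9 = -1·-130 + 0·90 + -4·-18 = 202
  a_10 = -1·202 + 0·-130 + -4·90 = -562

-1,0,-4 ; -562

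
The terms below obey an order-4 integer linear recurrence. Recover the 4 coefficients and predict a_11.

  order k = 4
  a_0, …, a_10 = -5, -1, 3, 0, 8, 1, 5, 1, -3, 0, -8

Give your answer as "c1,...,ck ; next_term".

0,1,0,-1 ; -1

  a_4 = 0·0 + 1·3 + 0·-1 + -1·-5 = 8
  a_5 = 0·8 + 1·0 + 0·3 + -1·-1 = 1
  a_6 = 0·1 + 1·8 + 0·0 + -1·3 = 5
  a_7 = 0·5 + 1·1 + 0·8 + -1·0 = 1
  a_8 = 0·1 + 1·5 + 0·1 + -1·8 = -3
  a_9 = 0·-3 + 1·1 + 0·5 + -1·1 = 0
  a_10 = 0·0 + 1·-3 + 0·1 + -1·5 = -8
  a_11 = 0·-8 + 1·0 + 0·-3 + -1·1 = -1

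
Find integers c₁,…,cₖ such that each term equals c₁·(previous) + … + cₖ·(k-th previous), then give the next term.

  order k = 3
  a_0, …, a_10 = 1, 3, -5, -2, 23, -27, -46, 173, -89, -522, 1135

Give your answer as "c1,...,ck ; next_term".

  a_3 = -1·-5 + -3·3 + 2·1 = -2
  a_4 = -1·-2 + -3·-5 + 2·3 = 23
  a_5 = -1·23 + -3·-2 + 2·-5 = -27
  a_6 = -1·-27 + -3·23 + 2·-2 = -46
  a_7 = -1·-46 + -3·-27 + 2·23 = 173
  a_8 = -1·173 + -3·-46 + 2·-27 = -89
  a_9 = -1·-89 + -3·173 + 2·-46 = -522
  a_10 = -1·-522 + -3·-89 + 2·173 = 1135
  a_11 = -1·1135 + -3·-522 + 2·-89 = 253

-1,-3,2 ; 253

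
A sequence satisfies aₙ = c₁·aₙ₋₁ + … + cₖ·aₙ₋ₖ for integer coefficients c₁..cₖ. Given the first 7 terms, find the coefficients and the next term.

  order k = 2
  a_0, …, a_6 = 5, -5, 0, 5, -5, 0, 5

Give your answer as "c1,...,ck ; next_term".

  a_2 = -1·-5 + -1·5 = 0
  a_3 = -1·0 + -1·-5 = 5
  a_4 = -1·5 + -1·0 = -5
  a_5 = -1·-5 + -1·5 = 0
  a_6 = -1·0 + -1·-5 = 5
  a_7 = -1·5 + -1·0 = -5

-1,-1 ; -5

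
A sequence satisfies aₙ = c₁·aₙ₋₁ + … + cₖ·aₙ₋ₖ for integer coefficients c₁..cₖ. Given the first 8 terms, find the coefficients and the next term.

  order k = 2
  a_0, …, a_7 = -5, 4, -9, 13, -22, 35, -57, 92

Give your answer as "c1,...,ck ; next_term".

-1,1 ; -149

  a_2 = -1·4 + 1·-5 = -9
  a_3 = -1·-9 + 1·4 = 13
  a_4 = -1·13 + 1·-9 = -22
  a_5 = -1·-22 + 1·13 = 35
  a_6 = -1·35 + 1·-22 = -57
  a_7 = -1·-57 + 1·35 = 92
  a_8 = -1·92 + 1·-57 = -149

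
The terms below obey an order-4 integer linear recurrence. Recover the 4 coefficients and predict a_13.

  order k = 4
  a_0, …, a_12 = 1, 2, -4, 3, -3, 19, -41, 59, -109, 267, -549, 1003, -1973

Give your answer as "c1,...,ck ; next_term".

-1,0,-2,4 ; 4139

  a_4 = -1·3 + 0·-4 + -2·2 + 4·1 = -3
  a_5 = -1·-3 + 0·3 + -2·-4 + 4·2 = 19
  a_6 = -1·19 + 0·-3 + -2·3 + 4·-4 = -41
  a_7 = -1·-41 + 0·19 + -2·-3 + 4·3 = 59
  a_8 = -1·59 + 0·-41 + -2·19 + 4·-3 = -109
  a_9 = -1·-109 + 0·59 + -2·-41 + 4·19 = 267
  a_10 = -1·267 + 0·-109 + -2·59 + 4·-41 = -549
  a_11 = -1·-549 + 0·267 + -2·-109 + 4·59 = 1003
  a_12 = -1·1003 + 0·-549 + -2·267 + 4·-109 = -1973
  a_13 = -1·-1973 + 0·1003 + -2·-549 + 4·267 = 4139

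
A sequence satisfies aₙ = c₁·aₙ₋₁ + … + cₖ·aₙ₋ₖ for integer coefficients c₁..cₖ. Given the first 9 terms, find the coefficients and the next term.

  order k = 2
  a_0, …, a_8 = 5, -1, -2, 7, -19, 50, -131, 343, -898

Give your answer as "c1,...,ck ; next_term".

  a_2 = -3·-1 + -1·5 = -2
  a_3 = -3·-2 + -1·-1 = 7
  a_4 = -3·7 + -1·-2 = -19
  a_5 = -3·-19 + -1·7 = 50
  a_6 = -3·50 + -1·-19 = -131
  a_7 = -3·-131 + -1·50 = 343
  a_8 = -3·343 + -1·-131 = -898
  a_9 = -3·-898 + -1·343 = 2351

-3,-1 ; 2351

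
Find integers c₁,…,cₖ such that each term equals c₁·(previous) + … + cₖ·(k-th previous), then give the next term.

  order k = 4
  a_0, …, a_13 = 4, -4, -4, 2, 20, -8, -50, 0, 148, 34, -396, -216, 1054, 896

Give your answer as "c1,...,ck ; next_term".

0,-2,-1,2 ; -2684

  a_4 = 0·2 + -2·-4 + -1·-4 + 2·4 = 20
  a_5 = 0·20 + -2·2 + -1·-4 + 2·-4 = -8
  a_6 = 0·-8 + -2·20 + -1·2 + 2·-4 = -50
  a_7 = 0·-50 + -2·-8 + -1·20 + 2·2 = 0
  a_8 = 0·0 + -2·-50 + -1·-8 + 2·20 = 148
  a_9 = 0·148 + -2·0 + -1·-50 + 2·-8 = 34
  a_10 = 0·34 + -2·148 + -1·0 + 2·-50 = -396
  a_11 = 0·-396 + -2·34 + -1·148 + 2·0 = -216
  a_12 = 0·-216 + -2·-396 + -1·34 + 2·148 = 1054
  a_13 = 0·1054 + -2·-216 + -1·-396 + 2·34 = 896
  a_14 = 0·896 + -2·1054 + -1·-216 + 2·-396 = -2684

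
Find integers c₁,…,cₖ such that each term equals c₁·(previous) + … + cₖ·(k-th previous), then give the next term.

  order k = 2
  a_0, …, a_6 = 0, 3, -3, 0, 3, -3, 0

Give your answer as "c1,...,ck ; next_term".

-1,-1 ; 3

  a_2 = -1·3 + -1·0 = -3
  a_3 = -1·-3 + -1·3 = 0
  a_4 = -1·0 + -1·-3 = 3
  a_5 = -1·3 + -1·0 = -3
  a_6 = -1·-3 + -1·3 = 0
  a_7 = -1·0 + -1·-3 = 3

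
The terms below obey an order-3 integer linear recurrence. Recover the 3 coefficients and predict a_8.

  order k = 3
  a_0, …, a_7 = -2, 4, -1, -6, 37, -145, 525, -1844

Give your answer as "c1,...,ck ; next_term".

  a_3 = -4·-1 + -1·4 + 3·-2 = -6
  a_4 = -4·-6 + -1·-1 + 3·4 = 37
  a_5 = -4·37 + -1·-6 + 3·-1 = -145
  a_6 = -4·-145 + -1·37 + 3·-6 = 525
  a_7 = -4·525 + -1·-145 + 3·37 = -1844
  a_8 = -4·-1844 + -1·525 + 3·-145 = 6416

-4,-1,3 ; 6416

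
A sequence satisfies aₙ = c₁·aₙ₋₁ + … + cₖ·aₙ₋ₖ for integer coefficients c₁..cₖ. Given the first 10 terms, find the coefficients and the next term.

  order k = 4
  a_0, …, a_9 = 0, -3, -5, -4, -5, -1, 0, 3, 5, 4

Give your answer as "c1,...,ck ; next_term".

  a_4 = 0·-4 + 1·-5 + 0·-3 + -1·0 = -5
  a_5 = 0·-5 + 1·-4 + 0·-5 + -1·-3 = -1
  a_6 = 0·-1 + 1·-5 + 0·-4 + -1·-5 = 0
  a_7 = 0·0 + 1·-1 + 0·-5 + -1·-4 = 3
  a_8 = 0·3 + 1·0 + 0·-1 + -1·-5 = 5
  a_9 = 0·5 + 1·3 + 0·0 + -1·-1 = 4
  a_10 = 0·4 + 1·5 + 0·3 + -1·0 = 5

0,1,0,-1 ; 5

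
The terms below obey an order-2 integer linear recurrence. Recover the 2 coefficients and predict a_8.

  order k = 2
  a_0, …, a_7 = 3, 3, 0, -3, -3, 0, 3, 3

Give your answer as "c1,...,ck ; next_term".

  a_2 = 1·3 + -1·3 = 0
  a_3 = 1·0 + -1·3 = -3
  a_4 = 1·-3 + -1·0 = -3
  a_5 = 1·-3 + -1·-3 = 0
  a_6 = 1·0 + -1·-3 = 3
  a_7 = 1·3 + -1·0 = 3
  a_8 = 1·3 + -1·3 = 0

1,-1 ; 0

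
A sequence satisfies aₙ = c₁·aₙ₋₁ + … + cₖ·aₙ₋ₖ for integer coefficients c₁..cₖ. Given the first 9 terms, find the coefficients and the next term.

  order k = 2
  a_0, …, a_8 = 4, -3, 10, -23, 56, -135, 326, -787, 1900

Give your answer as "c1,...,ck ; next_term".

-2,1 ; -4587

  a_2 = -2·-3 + 1·4 = 10
  a_3 = -2·10 + 1·-3 = -23
  a_4 = -2·-23 + 1·10 = 56
  a_5 = -2·56 + 1·-23 = -135
  a_6 = -2·-135 + 1·56 = 326
  a_7 = -2·326 + 1·-135 = -787
  a_8 = -2·-787 + 1·326 = 1900
  a_9 = -2·1900 + 1·-787 = -4587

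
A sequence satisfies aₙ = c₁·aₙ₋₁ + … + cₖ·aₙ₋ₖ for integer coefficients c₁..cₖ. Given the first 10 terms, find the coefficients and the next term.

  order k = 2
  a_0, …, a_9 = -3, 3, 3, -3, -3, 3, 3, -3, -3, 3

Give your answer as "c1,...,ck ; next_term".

  a_2 = 0·3 + -1·-3 = 3
  a_3 = 0·3 + -1·3 = -3
  a_4 = 0·-3 + -1·3 = -3
  a_5 = 0·-3 + -1·-3 = 3
  a_6 = 0·3 + -1·-3 = 3
  a_7 = 0·3 + -1·3 = -3
  a_8 = 0·-3 + -1·3 = -3
  a_9 = 0·-3 + -1·-3 = 3
  a_10 = 0·3 + -1·-3 = 3

0,-1 ; 3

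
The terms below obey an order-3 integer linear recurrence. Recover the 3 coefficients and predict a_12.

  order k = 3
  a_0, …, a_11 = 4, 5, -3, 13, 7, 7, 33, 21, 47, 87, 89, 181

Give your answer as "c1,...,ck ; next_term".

  a_3 = 0·-3 + 1·5 + 2·4 = 13
  a_4 = 0·13 + 1·-3 + 2·5 = 7
  a_5 = 0·7 + 1·13 + 2·-3 = 7
  a_6 = 0·7 + 1·7 + 2·13 = 33
  a_7 = 0·33 + 1·7 + 2·7 = 21
  a_8 = 0·21 + 1·33 + 2·7 = 47
  a_9 = 0·47 + 1·21 + 2·33 = 87
  a_10 = 0·87 + 1·47 + 2·21 = 89
  a_11 = 0·89 + 1·87 + 2·47 = 181
  a_12 = 0·181 + 1·89 + 2·87 = 263

0,1,2 ; 263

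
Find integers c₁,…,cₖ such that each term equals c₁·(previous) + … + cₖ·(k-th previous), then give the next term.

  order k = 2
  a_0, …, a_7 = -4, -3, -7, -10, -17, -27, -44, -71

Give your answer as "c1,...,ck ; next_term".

  a_2 = 1·-3 + 1·-4 = -7
  a_3 = 1·-7 + 1·-3 = -10
  a_4 = 1·-10 + 1·-7 = -17
  a_5 = 1·-17 + 1·-10 = -27
  a_6 = 1·-27 + 1·-17 = -44
  a_7 = 1·-44 + 1·-27 = -71
  a_8 = 1·-71 + 1·-44 = -115

1,1 ; -115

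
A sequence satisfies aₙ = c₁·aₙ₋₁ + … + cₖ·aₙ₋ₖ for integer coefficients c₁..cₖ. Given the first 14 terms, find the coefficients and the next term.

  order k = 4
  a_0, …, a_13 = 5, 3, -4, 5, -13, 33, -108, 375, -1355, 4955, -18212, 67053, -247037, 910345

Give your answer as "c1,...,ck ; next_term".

-4,0,4,-1 ; -3354956

  a_4 = -4·5 + 0·-4 + 4·3 + -1·5 = -13
  a_5 = -4·-13 + 0·5 + 4·-4 + -1·3 = 33
  a_6 = -4·33 + 0·-13 + 4·5 + -1·-4 = -108
  a_7 = -4·-108 + 0·33 + 4·-13 + -1·5 = 375
  a_8 = -4·375 + 0·-108 + 4·33 + -1·-13 = -1355
  a_9 = -4·-1355 + 0·375 + 4·-108 + -1·33 = 4955
  a_10 = -4·4955 + 0·-1355 + 4·375 + -1·-108 = -18212
  a_11 = -4·-18212 + 0·4955 + 4·-1355 + -1·375 = 67053
  a_12 = -4·67053 + 0·-18212 + 4·4955 + -1·-1355 = -247037
  a_13 = -4·-247037 + 0·67053 + 4·-18212 + -1·4955 = 910345
  a_14 = -4·910345 + 0·-247037 + 4·67053 + -1·-18212 = -3354956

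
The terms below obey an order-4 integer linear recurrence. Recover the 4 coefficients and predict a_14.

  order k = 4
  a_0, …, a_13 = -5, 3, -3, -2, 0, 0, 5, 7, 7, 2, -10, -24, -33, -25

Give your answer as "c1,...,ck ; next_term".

  a_4 = 1·-2 + 0·-3 + -1·3 + -1·-5 = 0
  a_5 = 1·0 + 0·-2 + -1·-3 + -1·3 = 0
  a_6 = 1·0 + 0·0 + -1·-2 + -1·-3 = 5
  a_7 = 1·5 + 0·0 + -1·0 + -1·-2 = 7
  a_8 = 1·7 + 0·5 + -1·0 + -1·0 = 7
  a_9 = 1·7 + 0·7 + -1·5 + -1·0 = 2
  a_10 = 1·2 + 0·7 + -1·7 + -1·5 = -10
  a_11 = 1·-10 + 0·2 + -1·7 + -1·7 = -24
  a_12 = 1·-24 + 0·-10 + -1·2 + -1·7 = -33
  a_13 = 1·-33 + 0·-24 + -1·-10 + -1·2 = -25
  a_14 = 1·-25 + 0·-33 + -1·-24 + -1·-10 = 9

1,0,-1,-1 ; 9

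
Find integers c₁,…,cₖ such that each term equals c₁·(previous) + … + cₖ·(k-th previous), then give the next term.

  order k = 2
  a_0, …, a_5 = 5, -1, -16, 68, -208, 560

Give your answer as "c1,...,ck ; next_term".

-4,-4 ; -1408

  a_2 = -4·-1 + -4·5 = -16
  a_3 = -4·-16 + -4·-1 = 68
  a_4 = -4·68 + -4·-16 = -208
  a_5 = -4·-208 + -4·68 = 560
  a_6 = -4·560 + -4·-208 = -1408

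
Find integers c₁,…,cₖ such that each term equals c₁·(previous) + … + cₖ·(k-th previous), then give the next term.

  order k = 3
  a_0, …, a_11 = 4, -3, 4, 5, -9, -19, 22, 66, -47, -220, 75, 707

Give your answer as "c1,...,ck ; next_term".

0,-3,-1 ; -5

  a_3 = 0·4 + -3·-3 + -1·4 = 5
  a_4 = 0·5 + -3·4 + -1·-3 = -9
  a_5 = 0·-9 + -3·5 + -1·4 = -19
  a_6 = 0·-19 + -3·-9 + -1·5 = 22
  a_7 = 0·22 + -3·-19 + -1·-9 = 66
  a_8 = 0·66 + -3·22 + -1·-19 = -47
  a_9 = 0·-47 + -3·66 + -1·22 = -220
  a_10 = 0·-220 + -3·-47 + -1·66 = 75
  a_11 = 0·75 + -3·-220 + -1·-47 = 707
  a_12 = 0·707 + -3·75 + -1·-220 = -5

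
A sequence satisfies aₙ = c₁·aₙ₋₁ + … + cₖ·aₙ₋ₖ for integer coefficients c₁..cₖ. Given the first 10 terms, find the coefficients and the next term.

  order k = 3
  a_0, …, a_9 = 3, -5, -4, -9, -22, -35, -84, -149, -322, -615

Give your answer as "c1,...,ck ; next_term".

  a_3 = 0·-4 + 3·-5 + 2·3 = -9
  a_4 = 0·-9 + 3·-4 + 2·-5 = -22
  a_5 = 0·-22 + 3·-9 + 2·-4 = -35
  a_6 = 0·-35 + 3·-22 + 2·-9 = -84
  a_7 = 0·-84 + 3·-35 + 2·-22 = -149
  a_8 = 0·-149 + 3·-84 + 2·-35 = -322
  a_9 = 0·-322 + 3·-149 + 2·-84 = -615
  a_10 = 0·-615 + 3·-322 + 2·-149 = -1264

0,3,2 ; -1264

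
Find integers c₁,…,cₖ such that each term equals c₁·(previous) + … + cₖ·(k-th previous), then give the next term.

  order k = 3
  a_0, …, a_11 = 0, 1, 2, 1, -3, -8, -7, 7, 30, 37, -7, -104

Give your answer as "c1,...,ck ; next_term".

1,-1,-2 ; -171

  a_3 = 1·2 + -1·1 + -2·0 = 1
  a_4 = 1·1 + -1·2 + -2·1 = -3
  a_5 = 1·-3 + -1·1 + -2·2 = -8
  a_6 = 1·-8 + -1·-3 + -2·1 = -7
  a_7 = 1·-7 + -1·-8 + -2·-3 = 7
  a_8 = 1·7 + -1·-7 + -2·-8 = 30
  a_9 = 1·30 + -1·7 + -2·-7 = 37
  a_10 = 1·37 + -1·30 + -2·7 = -7
  a_11 = 1·-7 + -1·37 + -2·30 = -104
  a_12 = 1·-104 + -1·-7 + -2·37 = -171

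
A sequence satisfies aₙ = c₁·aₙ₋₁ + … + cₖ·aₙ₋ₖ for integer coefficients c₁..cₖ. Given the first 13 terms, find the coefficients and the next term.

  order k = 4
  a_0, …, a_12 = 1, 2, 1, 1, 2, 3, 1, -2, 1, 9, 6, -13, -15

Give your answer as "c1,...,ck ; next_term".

  a_4 = 1·1 + -2·1 + 1·2 + 1·1 = 2
  a_5 = 1·2 + -2·1 + 1·1 + 1·2 = 3
  a_6 = 1·3 + -2·2 + 1·1 + 1·1 = 1
  a_7 = 1·1 + -2·3 + 1·2 + 1·1 = -2
  a_8 = 1·-2 + -2·1 + 1·3 + 1·2 = 1
  a_9 = 1·1 + -2·-2 + 1·1 + 1·3 = 9
  a_10 = 1·9 + -2·1 + 1·-2 + 1·1 = 6
  a_11 = 1·6 + -2·9 + 1·1 + 1·-2 = -13
  a_12 = 1·-13 + -2·6 + 1·9 + 1·1 = -15
  a_13 = 1·-15 + -2·-13 + 1·6 + 1·9 = 26

1,-2,1,1 ; 26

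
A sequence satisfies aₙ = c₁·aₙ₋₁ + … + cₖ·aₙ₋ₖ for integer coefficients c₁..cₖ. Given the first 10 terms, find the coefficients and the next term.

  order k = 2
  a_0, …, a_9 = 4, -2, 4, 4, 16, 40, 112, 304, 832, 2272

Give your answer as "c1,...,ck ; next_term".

  a_2 = 2·-2 + 2·4 = 4
  a_3 = 2·4 + 2·-2 = 4
  a_4 = 2·4 + 2·4 = 16
  a_5 = 2·16 + 2·4 = 40
  a_6 = 2·40 + 2·16 = 112
  a_7 = 2·112 + 2·40 = 304
  a_8 = 2·304 + 2·112 = 832
  a_9 = 2·832 + 2·304 = 2272
  a_10 = 2·2272 + 2·832 = 6208

2,2 ; 6208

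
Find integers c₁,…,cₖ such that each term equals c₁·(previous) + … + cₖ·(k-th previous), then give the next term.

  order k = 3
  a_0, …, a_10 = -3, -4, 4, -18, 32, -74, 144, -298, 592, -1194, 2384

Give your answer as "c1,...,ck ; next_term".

  a_3 = -2·4 + 1·-4 + 2·-3 = -18
  a_4 = -2·-18 + 1·4 + 2·-4 = 32
  a_5 = -2·32 + 1·-18 + 2·4 = -74
  a_6 = -2·-74 + 1·32 + 2·-18 = 144
  a_7 = -2·144 + 1·-74 + 2·32 = -298
  a_8 = -2·-298 + 1·144 + 2·-74 = 592
  a_9 = -2·592 + 1·-298 + 2·144 = -1194
  a_10 = -2·-1194 + 1·592 + 2·-298 = 2384
  a_11 = -2·2384 + 1·-1194 + 2·592 = -4778

-2,1,2 ; -4778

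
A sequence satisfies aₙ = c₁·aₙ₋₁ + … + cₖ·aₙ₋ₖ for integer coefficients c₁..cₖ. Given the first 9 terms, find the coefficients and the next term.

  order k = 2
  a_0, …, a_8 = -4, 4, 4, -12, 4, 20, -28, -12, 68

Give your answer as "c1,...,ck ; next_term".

-1,-2 ; -44

  a_2 = -1·4 + -2·-4 = 4
  a_3 = -1·4 + -2·4 = -12
  a_4 = -1·-12 + -2·4 = 4
  a_5 = -1·4 + -2·-12 = 20
  a_6 = -1·20 + -2·4 = -28
  a_7 = -1·-28 + -2·20 = -12
  a_8 = -1·-12 + -2·-28 = 68
  a_9 = -1·68 + -2·-12 = -44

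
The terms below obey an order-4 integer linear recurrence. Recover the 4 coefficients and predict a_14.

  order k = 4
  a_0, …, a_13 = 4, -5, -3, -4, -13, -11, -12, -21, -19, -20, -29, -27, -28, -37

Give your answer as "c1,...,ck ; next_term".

1,0,1,-1 ; -35

  a_4 = 1·-4 + 0·-3 + 1·-5 + -1·4 = -13
  a_5 = 1·-13 + 0·-4 + 1·-3 + -1·-5 = -11
  a_6 = 1·-11 + 0·-13 + 1·-4 + -1·-3 = -12
  a_7 = 1·-12 + 0·-11 + 1·-13 + -1·-4 = -21
  a_8 = 1·-21 + 0·-12 + 1·-11 + -1·-13 = -19
  a_9 = 1·-19 + 0·-21 + 1·-12 + -1·-11 = -20
  a_10 = 1·-20 + 0·-19 + 1·-21 + -1·-12 = -29
  a_11 = 1·-29 + 0·-20 + 1·-19 + -1·-21 = -27
  a_12 = 1·-27 + 0·-29 + 1·-20 + -1·-19 = -28
  a_13 = 1·-28 + 0·-27 + 1·-29 + -1·-20 = -37
  a_14 = 1·-37 + 0·-28 + 1·-27 + -1·-29 = -35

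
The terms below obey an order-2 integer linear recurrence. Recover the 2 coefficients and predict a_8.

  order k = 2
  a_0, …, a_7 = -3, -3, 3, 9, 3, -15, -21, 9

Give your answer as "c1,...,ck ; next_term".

  a_2 = 1·-3 + -2·-3 = 3
  a_3 = 1·3 + -2·-3 = 9
  a_4 = 1·9 + -2·3 = 3
  a_5 = 1·3 + -2·9 = -15
  a_6 = 1·-15 + -2·3 = -21
  a_7 = 1·-21 + -2·-15 = 9
  a_8 = 1·9 + -2·-21 = 51

1,-2 ; 51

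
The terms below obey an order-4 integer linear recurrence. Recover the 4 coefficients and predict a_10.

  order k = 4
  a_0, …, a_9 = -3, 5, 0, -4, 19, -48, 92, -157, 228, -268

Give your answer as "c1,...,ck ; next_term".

  a_4 = -2·-4 + 0·0 + 1·5 + -2·-3 = 19
  a_5 = -2·19 + 0·-4 + 1·0 + -2·5 = -48
  a_6 = -2·-48 + 0·19 + 1·-4 + -2·0 = 92
  a_7 = -2·92 + 0·-48 + 1·19 + -2·-4 = -157
  a_8 = -2·-157 + 0·92 + 1·-48 + -2·19 = 228
  a_9 = -2·228 + 0·-157 + 1·92 + -2·-48 = -268
  a_10 = -2·-268 + 0·228 + 1·-157 + -2·92 = 195

-2,0,1,-2 ; 195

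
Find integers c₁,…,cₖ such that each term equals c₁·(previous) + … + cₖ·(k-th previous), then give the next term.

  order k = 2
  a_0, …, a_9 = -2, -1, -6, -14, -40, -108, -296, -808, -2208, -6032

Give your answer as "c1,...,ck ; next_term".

  a_2 = 2·-1 + 2·-2 = -6
  a_3 = 2·-6 + 2·-1 = -14
  a_4 = 2·-14 + 2·-6 = -40
  a_5 = 2·-40 + 2·-14 = -108
  a_6 = 2·-108 + 2·-40 = -296
  a_7 = 2·-296 + 2·-108 = -808
  a_8 = 2·-808 + 2·-296 = -2208
  a_9 = 2·-2208 + 2·-808 = -6032
  a_10 = 2·-6032 + 2·-2208 = -16480

2,2 ; -16480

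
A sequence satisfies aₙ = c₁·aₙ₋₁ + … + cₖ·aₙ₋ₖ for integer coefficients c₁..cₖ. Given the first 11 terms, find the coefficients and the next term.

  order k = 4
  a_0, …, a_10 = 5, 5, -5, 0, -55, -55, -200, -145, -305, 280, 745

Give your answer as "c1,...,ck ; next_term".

1,3,-4,-4 ; 3385

  a_4 = 1·0 + 3·-5 + -4·5 + -4·5 = -55
  a_5 = 1·-55 + 3·0 + -4·-5 + -4·5 = -55
  a_6 = 1·-55 + 3·-55 + -4·0 + -4·-5 = -200
  a_7 = 1·-200 + 3·-55 + -4·-55 + -4·0 = -145
  a_8 = 1·-145 + 3·-200 + -4·-55 + -4·-55 = -305
  a_9 = 1·-305 + 3·-145 + -4·-200 + -4·-55 = 280
  a_10 = 1·280 + 3·-305 + -4·-145 + -4·-200 = 745
  a_11 = 1·745 + 3·280 + -4·-305 + -4·-145 = 3385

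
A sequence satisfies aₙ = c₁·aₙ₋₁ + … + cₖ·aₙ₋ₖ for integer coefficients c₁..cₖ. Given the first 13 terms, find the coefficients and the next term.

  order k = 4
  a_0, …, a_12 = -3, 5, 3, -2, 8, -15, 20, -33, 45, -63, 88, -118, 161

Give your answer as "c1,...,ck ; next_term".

-1,1,0,-1 ; -216

  a_4 = -1·-2 + 1·3 + 0·5 + -1·-3 = 8
  a_5 = -1·8 + 1·-2 + 0·3 + -1·5 = -15
  a_6 = -1·-15 + 1·8 + 0·-2 + -1·3 = 20
  a_7 = -1·20 + 1·-15 + 0·8 + -1·-2 = -33
  a_8 = -1·-33 + 1·20 + 0·-15 + -1·8 = 45
  a_9 = -1·45 + 1·-33 + 0·20 + -1·-15 = -63
  a_10 = -1·-63 + 1·45 + 0·-33 + -1·20 = 88
  a_11 = -1·88 + 1·-63 + 0·45 + -1·-33 = -118
  a_12 = -1·-118 + 1·88 + 0·-63 + -1·45 = 161
  a_13 = -1·161 + 1·-118 + 0·88 + -1·-63 = -216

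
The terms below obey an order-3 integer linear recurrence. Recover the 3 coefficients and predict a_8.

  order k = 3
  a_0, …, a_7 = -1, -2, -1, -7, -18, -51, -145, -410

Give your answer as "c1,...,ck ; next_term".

  a_3 = 2·-1 + 2·-2 + 1·-1 = -7
  a_4 = 2·-7 + 2·-1 + 1·-2 = -18
  a_5 = 2·-18 + 2·-7 + 1·-1 = -51
  a_6 = 2·-51 + 2·-18 + 1·-7 = -145
  a_7 = 2·-145 + 2·-51 + 1·-18 = -410
  a_8 = 2·-410 + 2·-145 + 1·-51 = -1161

2,2,1 ; -1161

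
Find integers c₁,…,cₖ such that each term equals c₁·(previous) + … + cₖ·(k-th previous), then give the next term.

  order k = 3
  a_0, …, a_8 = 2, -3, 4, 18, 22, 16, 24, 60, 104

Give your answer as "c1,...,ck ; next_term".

  a_3 = 2·4 + -2·-3 + 2·2 = 18
  a_4 = 2·18 + -2·4 + 2·-3 = 22
  a_5 = 2·22 + -2·18 + 2·4 = 16
  a_6 = 2·16 + -2·22 + 2·18 = 24
  a_7 = 2·24 + -2·16 + 2·22 = 60
  a_8 = 2·60 + -2·24 + 2·16 = 104
  a_9 = 2·104 + -2·60 + 2·24 = 136

2,-2,2 ; 136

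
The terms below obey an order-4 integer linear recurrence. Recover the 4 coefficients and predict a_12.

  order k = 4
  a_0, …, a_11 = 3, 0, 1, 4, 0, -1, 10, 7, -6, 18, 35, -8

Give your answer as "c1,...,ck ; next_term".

1,-1,3,-1 ; 17

  a_4 = 1·4 + -1·1 + 3·0 + -1·3 = 0
  a_5 = 1·0 + -1·4 + 3·1 + -1·0 = -1
  a_6 = 1·-1 + -1·0 + 3·4 + -1·1 = 10
  a_7 = 1·10 + -1·-1 + 3·0 + -1·4 = 7
  a_8 = 1·7 + -1·10 + 3·-1 + -1·0 = -6
  a_9 = 1·-6 + -1·7 + 3·10 + -1·-1 = 18
  a_10 = 1·18 + -1·-6 + 3·7 + -1·10 = 35
  a_11 = 1·35 + -1·18 + 3·-6 + -1·7 = -8
  a_12 = 1·-8 + -1·35 + 3·18 + -1·-6 = 17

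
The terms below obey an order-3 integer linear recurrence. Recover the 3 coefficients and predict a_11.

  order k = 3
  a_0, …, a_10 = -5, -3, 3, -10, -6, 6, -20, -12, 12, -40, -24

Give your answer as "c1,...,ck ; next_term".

0,0,2 ; 24

  a_3 = 0·3 + 0·-3 + 2·-5 = -10
  a_4 = 0·-10 + 0·3 + 2·-3 = -6
  a_5 = 0·-6 + 0·-10 + 2·3 = 6
  a_6 = 0·6 + 0·-6 + 2·-10 = -20
  a_7 = 0·-20 + 0·6 + 2·-6 = -12
  a_8 = 0·-12 + 0·-20 + 2·6 = 12
  a_9 = 0·12 + 0·-12 + 2·-20 = -40
  a_10 = 0·-40 + 0·12 + 2·-12 = -24
  a_11 = 0·-24 + 0·-40 + 2·12 = 24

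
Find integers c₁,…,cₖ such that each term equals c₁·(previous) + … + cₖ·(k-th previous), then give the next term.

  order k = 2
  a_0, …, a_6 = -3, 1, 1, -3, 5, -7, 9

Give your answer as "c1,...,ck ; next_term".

-2,-1 ; -11

  a_2 = -2·1 + -1·-3 = 1
  a_3 = -2·1 + -1·1 = -3
  a_4 = -2·-3 + -1·1 = 5
  a_5 = -2·5 + -1·-3 = -7
  a_6 = -2·-7 + -1·5 = 9
  a_7 = -2·9 + -1·-7 = -11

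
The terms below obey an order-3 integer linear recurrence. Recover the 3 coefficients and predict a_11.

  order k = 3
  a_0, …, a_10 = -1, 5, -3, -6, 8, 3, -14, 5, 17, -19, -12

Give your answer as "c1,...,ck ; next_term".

  a_3 = 0·-3 + -1·5 + 1·-1 = -6
  a_4 = 0·-6 + -1·-3 + 1·5 = 8
  a_5 = 0·8 + -1·-6 + 1·-3 = 3
  a_6 = 0·3 + -1·8 + 1·-6 = -14
  a_7 = 0·-14 + -1·3 + 1·8 = 5
  a_8 = 0·5 + -1·-14 + 1·3 = 17
  a_9 = 0·17 + -1·5 + 1·-14 = -19
  a_10 = 0·-19 + -1·17 + 1·5 = -12
  a_11 = 0·-12 + -1·-19 + 1·17 = 36

0,-1,1 ; 36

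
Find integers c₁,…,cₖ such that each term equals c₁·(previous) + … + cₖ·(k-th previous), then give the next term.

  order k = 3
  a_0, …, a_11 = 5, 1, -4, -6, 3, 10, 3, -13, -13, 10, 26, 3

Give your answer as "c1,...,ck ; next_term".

0,-1,-1 ; -36

  a_3 = 0·-4 + -1·1 + -1·5 = -6
  a_4 = 0·-6 + -1·-4 + -1·1 = 3
  a_5 = 0·3 + -1·-6 + -1·-4 = 10
  a_6 = 0·10 + -1·3 + -1·-6 = 3
  a_7 = 0·3 + -1·10 + -1·3 = -13
  a_8 = 0·-13 + -1·3 + -1·10 = -13
  a_9 = 0·-13 + -1·-13 + -1·3 = 10
  a_10 = 0·10 + -1·-13 + -1·-13 = 26
  a_11 = 0·26 + -1·10 + -1·-13 = 3
  a_12 = 0·3 + -1·26 + -1·10 = -36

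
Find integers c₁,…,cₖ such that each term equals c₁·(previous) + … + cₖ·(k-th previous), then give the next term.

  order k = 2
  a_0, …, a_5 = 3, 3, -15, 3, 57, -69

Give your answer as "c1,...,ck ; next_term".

-1,-4 ; -159

  a_2 = -1·3 + -4·3 = -15
  a_3 = -1·-15 + -4·3 = 3
  a_4 = -1·3 + -4·-15 = 57
  a_5 = -1·57 + -4·3 = -69
  a_6 = -1·-69 + -4·57 = -159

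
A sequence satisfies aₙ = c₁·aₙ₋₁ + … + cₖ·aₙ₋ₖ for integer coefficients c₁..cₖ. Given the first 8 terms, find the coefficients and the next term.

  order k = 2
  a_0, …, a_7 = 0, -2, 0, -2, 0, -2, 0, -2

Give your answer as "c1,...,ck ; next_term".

0,1 ; 0

  a_2 = 0·-2 + 1·0 = 0
  a_3 = 0·0 + 1·-2 = -2
  a_4 = 0·-2 + 1·0 = 0
  a_5 = 0·0 + 1·-2 = -2
  a_6 = 0·-2 + 1·0 = 0
  a_7 = 0·0 + 1·-2 = -2
  a_8 = 0·-2 + 1·0 = 0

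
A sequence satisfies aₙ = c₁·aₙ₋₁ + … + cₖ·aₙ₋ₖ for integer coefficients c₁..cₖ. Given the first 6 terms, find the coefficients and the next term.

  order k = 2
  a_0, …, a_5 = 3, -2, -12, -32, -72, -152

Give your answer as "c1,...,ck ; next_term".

3,-2 ; -312

  a_2 = 3·-2 + -2·3 = -12
  a_3 = 3·-12 + -2·-2 = -32
  a_4 = 3·-32 + -2·-12 = -72
  a_5 = 3·-72 + -2·-32 = -152
  a_6 = 3·-152 + -2·-72 = -312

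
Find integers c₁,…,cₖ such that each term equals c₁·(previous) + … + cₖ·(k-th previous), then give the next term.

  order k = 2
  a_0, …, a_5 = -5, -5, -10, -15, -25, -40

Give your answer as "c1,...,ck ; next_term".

1,1 ; -65

  a_2 = 1·-5 + 1·-5 = -10
  a_3 = 1·-10 + 1·-5 = -15
  a_4 = 1·-15 + 1·-10 = -25
  a_5 = 1·-25 + 1·-15 = -40
  a_6 = 1·-40 + 1·-25 = -65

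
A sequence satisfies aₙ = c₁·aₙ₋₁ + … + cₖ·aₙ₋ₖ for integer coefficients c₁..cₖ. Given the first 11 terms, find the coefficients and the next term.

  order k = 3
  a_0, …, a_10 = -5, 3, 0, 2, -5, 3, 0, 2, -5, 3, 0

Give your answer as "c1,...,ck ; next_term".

  a_3 = -1·0 + -1·3 + -1·-5 = 2
  a_4 = -1·2 + -1·0 + -1·3 = -5
  a_5 = -1·-5 + -1·2 + -1·0 = 3
  a_6 = -1·3 + -1·-5 + -1·2 = 0
  a_7 = -1·0 + -1·3 + -1·-5 = 2
  a_8 = -1·2 + -1·0 + -1·3 = -5
  a_9 = -1·-5 + -1·2 + -1·0 = 3
  a_10 = -1·3 + -1·-5 + -1·2 = 0
  a_11 = -1·0 + -1·3 + -1·-5 = 2

-1,-1,-1 ; 2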